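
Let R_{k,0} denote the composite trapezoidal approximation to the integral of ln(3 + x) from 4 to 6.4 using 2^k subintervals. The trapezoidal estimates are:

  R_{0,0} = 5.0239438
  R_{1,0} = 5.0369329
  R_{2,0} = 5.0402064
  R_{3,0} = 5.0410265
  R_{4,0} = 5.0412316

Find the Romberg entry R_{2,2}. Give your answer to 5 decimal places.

5.04130

R_{1,1} = 5.0369329 + (5.0369329 − 5.0239438)/3 = 5.0412626
R_{2,1} = 5.0402064 + (5.0402064 − 5.0369329)/3 = 5.0412976
R_{2,2} = (16·5.0412976 − 5.0412626) / 15 = 5.0412999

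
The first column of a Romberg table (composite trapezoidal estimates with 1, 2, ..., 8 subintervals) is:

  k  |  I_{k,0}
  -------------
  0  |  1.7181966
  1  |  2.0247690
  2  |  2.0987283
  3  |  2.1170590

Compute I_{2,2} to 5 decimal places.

I_{1,1} = (4·2.0247690 − 1.7181966) / 3 = 2.1269598
I_{2,1} = (4·2.0987283 − 2.0247690) / 3 = 2.1233814
I_{2,2} = (16·2.1233814 − 2.1269598) / 15 = 2.1231428

2.12314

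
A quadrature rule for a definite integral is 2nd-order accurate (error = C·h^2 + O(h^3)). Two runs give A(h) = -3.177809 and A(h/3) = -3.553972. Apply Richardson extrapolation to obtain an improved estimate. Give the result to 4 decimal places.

The leading error scales as h^2; refining by a factor of 3 reduces it by 3^2 = 9.
Extrapolated value = (9·A(h/3) − A(h)) / (9 − 1)
= (9·(-3.553972) − (-3.177809)) / 8
= -28.807939 / 8 = -3.600992

-3.6010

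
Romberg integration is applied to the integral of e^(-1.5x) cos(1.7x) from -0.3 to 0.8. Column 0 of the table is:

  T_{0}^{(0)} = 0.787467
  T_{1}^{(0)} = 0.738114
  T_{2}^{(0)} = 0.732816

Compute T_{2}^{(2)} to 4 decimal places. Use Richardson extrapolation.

Richardson extrapolation on the trapezoidal column (denominator 4−1=3):
T_{1}^{(1)} = 0.738114 + (0.738114 − 0.787467)/3 = 0.721663
T_{2}^{(1)} = 0.732816 + (0.732816 − 0.738114)/3 = 0.731050
T_{2}^{(2)} = 0.731050 + (0.731050 − 0.721663)/15 = 0.731676

0.7317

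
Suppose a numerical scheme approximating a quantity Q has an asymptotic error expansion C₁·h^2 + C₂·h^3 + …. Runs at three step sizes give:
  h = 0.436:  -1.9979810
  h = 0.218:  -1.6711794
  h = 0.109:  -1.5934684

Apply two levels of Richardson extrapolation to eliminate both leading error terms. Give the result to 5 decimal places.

-1.56832

First eliminate the h^2 term (factor 2^2 = 4):
  B₁ = (4·(-1.6711794) − (-1.9979810))/3 = -1.5622455
  B₂ = (4·(-1.5934684) − (-1.6711794))/3 = -1.5675647
Then eliminate the h^3 term (factor 2^3 = 8):
  (8·(-1.5675647) − (-1.5622455))/7 = -1.5683246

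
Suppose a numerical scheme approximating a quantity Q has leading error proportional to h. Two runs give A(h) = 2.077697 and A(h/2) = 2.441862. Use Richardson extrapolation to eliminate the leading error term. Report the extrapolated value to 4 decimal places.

The leading error scales as h; refining by a factor of 2 reduces it by 2^1 = 2.
Extrapolated value = (2·A(h/2) − A(h)) / (2 − 1)
= (2·2.441862 − 2.077697) / 1
= 2.806027 / 1 = 2.806027

2.8060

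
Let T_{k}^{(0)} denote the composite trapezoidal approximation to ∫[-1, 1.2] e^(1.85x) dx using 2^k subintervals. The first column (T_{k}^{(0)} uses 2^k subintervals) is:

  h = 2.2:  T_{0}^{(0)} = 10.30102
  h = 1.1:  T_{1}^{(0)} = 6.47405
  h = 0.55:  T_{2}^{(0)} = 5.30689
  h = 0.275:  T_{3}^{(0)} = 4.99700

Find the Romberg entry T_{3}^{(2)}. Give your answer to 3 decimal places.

4.892

Richardson extrapolation on the trapezoidal column (denominator 4−1=3):
T_{2}^{(1)} = 5.30689 + (5.30689 − 6.47405)/3 = 4.91784
T_{3}^{(1)} = (4·4.99700 − 5.30689) / 3 = 4.89370
T_{3}^{(2)} = 4.89370 + (4.89370 − 4.91784)/15 = 4.89209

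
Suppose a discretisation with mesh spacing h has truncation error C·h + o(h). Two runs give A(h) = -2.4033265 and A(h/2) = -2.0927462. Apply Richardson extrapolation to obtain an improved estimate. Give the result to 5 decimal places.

The leading error scales as h; refining by a factor of 2 reduces it by 2^1 = 2.
Extrapolated value = (2·A(h/2) − A(h)) / (2 − 1)
= (2·(-2.0927462) − (-2.4033265)) / 1
= -1.7821659 / 1 = -1.7821659

-1.78217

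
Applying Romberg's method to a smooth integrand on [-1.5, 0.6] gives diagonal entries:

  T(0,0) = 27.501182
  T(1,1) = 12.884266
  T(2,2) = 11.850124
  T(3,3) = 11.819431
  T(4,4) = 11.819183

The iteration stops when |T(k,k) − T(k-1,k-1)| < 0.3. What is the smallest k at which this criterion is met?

|T(1,1) − T(0,0)| = 14.616916 ≥ 0.3
|T(2,2) − T(1,1)| = 1.034142 ≥ 0.3
|T(3,3) − T(2,2)| = 0.030693 < 0.3

k = 3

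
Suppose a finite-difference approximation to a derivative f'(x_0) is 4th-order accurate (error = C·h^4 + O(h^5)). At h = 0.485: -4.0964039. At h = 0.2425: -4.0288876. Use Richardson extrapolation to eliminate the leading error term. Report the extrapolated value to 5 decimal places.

-4.02439

The leading error scales as h^4; refining by a factor of 2 reduces it by 2^4 = 16.
Extrapolated value = (16·A(h/2) − A(h)) / (16 − 1)
= (16·(-4.0288876) − (-4.0964039)) / 15
= -60.3657977 / 15 = -4.0243865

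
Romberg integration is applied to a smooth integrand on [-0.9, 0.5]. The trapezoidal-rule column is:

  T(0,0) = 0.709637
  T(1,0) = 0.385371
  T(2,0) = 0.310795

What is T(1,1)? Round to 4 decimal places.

Richardson extrapolation on the trapezoidal column (denominator 4−1=3):
T(1,1) = (4·0.385371 − 0.709637) / 3 = 0.277282

0.2773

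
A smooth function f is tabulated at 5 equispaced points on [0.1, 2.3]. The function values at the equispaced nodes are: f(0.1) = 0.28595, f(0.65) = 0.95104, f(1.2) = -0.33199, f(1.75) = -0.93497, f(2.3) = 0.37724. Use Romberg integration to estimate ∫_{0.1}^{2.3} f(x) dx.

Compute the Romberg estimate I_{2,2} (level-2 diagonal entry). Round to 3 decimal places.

0.029

I_{0,0} (trapezoid, 1 panel, h=2.2000): 0.72951
I_{1,0} (trapezoid, 2 panels, h=1.1000): -0.00043
I_{2,0} (trapezoid, 4 panels, h=0.5500): 0.00862
I_{1,1} = -0.00043 + (-0.00043 − 0.72951)/3 = -0.24374
I_{2,1} = 0.00862 + (0.00862 − (-0.00043))/3 = 0.01164
I_{2,2} = 0.01164 + (0.01164 − (-0.24374))/15 = 0.02867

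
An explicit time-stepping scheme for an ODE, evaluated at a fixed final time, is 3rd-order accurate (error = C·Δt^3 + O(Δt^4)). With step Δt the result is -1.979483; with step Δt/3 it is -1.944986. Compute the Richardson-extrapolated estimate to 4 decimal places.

Extrapolated value = (27·A(Δt/3) − A(Δt)) / (27 − 1)
= (27·(-1.944986) − (-1.979483)) / 26
= -50.535139 / 26 = -1.943659

-1.9437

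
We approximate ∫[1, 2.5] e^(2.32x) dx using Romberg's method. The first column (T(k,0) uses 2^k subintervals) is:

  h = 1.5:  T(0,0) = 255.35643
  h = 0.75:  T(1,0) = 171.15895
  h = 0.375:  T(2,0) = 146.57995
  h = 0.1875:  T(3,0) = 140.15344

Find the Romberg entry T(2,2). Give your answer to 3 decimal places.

Richardson extrapolation on the trapezoidal column (denominator 4−1=3):
T(1,1) = (4·171.15895 − 255.35643) / 3 = 143.09312
T(2,1) = (4·146.57995 − 171.15895) / 3 = 138.38695
T(2,2) = 138.38695 + (138.38695 − 143.09312)/15 = 138.07321
(Column j=1 coincides with Simpson's rule on the same nodes.)

138.073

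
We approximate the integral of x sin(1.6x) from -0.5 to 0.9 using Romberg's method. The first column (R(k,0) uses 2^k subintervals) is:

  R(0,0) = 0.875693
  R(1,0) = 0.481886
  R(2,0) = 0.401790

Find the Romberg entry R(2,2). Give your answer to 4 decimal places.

0.3767

R(1,1) = 0.481886 + (0.481886 − 0.875693)/3 = 0.350617
R(2,1) = 0.401790 + (0.401790 − 0.481886)/3 = 0.375091
R(2,2) = 0.375091 + (0.375091 − 0.350617)/15 = 0.376723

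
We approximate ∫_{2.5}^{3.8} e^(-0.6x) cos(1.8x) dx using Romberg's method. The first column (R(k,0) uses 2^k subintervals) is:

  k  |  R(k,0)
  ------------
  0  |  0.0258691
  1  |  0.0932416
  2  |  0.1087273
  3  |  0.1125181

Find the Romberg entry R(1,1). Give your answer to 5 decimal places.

Richardson extrapolation on the trapezoidal column (denominator 4−1=3):
R(1,1) = (4·0.0932416 − 0.0258691) / 3 = 0.1156991

0.11570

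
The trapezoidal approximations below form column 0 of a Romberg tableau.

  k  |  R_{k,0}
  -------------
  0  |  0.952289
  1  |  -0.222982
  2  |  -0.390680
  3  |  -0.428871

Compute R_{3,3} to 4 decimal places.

-0.4414

R_{1,1} = (4·(-0.222982) − 0.952289) / 3 = -0.614739
R_{2,1} = -0.390680 + (-0.390680 − (-0.222982))/3 = -0.446579
R_{3,1} = -0.428871 + (-0.428871 − (-0.390680))/3 = -0.441601
R_{2,2} = (16·(-0.446579) − (-0.614739)) / 15 = -0.435368
R_{3,2} = (16·(-0.441601) − (-0.446579)) / 15 = -0.441269
R_{3,3} = (64·(-0.441269) − (-0.435368)) / 63 = -0.441363
(Column j=1 coincides with Simpson's rule on the same nodes.)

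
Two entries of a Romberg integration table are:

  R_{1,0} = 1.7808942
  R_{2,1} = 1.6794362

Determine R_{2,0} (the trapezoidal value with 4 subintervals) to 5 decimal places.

From R_{2,1} = (4·R_{2,0} − R_{1,0})/3, solve for R_{2,0}:
4·R_{2,0} = 3·1.6794362 + 1.7808942 = 6.8192028
R_{2,0} = 1.7048007

1.70480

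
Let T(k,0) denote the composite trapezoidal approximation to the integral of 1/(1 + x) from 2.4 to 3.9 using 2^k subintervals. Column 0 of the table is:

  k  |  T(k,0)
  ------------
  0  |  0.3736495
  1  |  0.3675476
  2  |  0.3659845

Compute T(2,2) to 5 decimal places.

T(1,1) = (4·0.3675476 − 0.3736495) / 3 = 0.3655136
T(2,1) = (4·0.3659845 − 0.3675476) / 3 = 0.3654635
T(2,2) = 0.3654635 + (0.3654635 − 0.3655136)/15 = 0.3654602
(Column j=1 coincides with Simpson's rule on the same nodes.)

0.36546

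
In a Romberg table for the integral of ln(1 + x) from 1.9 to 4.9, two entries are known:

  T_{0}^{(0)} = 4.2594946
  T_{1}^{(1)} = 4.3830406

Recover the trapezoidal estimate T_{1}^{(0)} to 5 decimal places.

From T_{1}^{(1)} = (4·T_{1}^{(0)} − T_{0}^{(0)})/3, solve for T_{1}^{(0)}:
4·T_{1}^{(0)} = 3·4.3830406 + 4.2594946 = 17.4086164
T_{1}^{(0)} = 4.3521541

4.35215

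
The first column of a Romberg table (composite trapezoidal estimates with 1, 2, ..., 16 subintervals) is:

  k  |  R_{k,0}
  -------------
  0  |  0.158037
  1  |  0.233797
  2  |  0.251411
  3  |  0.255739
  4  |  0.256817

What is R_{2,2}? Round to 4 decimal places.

0.2572

Richardson extrapolation on the trapezoidal column (denominator 4−1=3):
R_{1,1} = (4·0.233797 − 0.158037) / 3 = 0.259050
R_{2,1} = 0.251411 + (0.251411 − 0.233797)/3 = 0.257282
R_{2,2} = (16·0.257282 − 0.259050) / 15 = 0.257164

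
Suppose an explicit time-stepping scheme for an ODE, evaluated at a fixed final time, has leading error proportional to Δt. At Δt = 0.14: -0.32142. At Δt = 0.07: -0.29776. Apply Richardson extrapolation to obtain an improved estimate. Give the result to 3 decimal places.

Extrapolated value = (2·A(Δt/2) − A(Δt)) / (2 − 1)
= (2·(-0.29776) − (-0.32142)) / 1
= -0.27410 / 1 = -0.27410

-0.274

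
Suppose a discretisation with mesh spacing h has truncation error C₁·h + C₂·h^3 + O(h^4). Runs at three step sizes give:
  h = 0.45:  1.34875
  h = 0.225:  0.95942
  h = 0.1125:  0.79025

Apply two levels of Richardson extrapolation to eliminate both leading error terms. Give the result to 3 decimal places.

0.628

First eliminate the h term (factor 2^1 = 2):
  B₁ = (2·0.95942 − 1.34875)/1 = 0.57009
  B₂ = (2·0.79025 − 0.95942)/1 = 0.62108
Then eliminate the h^3 term (factor 2^3 = 8):
  (8·0.62108 − 0.57009)/7 = 0.62836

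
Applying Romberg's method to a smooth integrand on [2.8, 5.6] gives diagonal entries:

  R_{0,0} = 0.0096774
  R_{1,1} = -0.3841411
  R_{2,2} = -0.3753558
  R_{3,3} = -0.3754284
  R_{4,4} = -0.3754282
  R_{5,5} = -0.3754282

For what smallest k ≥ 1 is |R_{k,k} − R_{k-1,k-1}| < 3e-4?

|R_{1,1} − R_{0,0}| = 0.3938185 ≥ 3e-4
|R_{2,2} − R_{1,1}| = 0.0087853 ≥ 3e-4
|R_{3,3} − R_{2,2}| = 0.0000726 < 3e-4

k = 3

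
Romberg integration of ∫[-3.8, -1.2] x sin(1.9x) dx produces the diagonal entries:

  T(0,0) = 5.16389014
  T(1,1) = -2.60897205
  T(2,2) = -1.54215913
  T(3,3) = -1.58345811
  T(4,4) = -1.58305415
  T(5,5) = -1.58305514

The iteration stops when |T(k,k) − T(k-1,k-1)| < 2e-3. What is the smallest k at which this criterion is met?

|T(1,1) − T(0,0)| = 7.77286219 ≥ 2e-3
|T(2,2) − T(1,1)| = 1.06681292 ≥ 2e-3
|T(3,3) − T(2,2)| = 0.04129898 ≥ 2e-3
|T(4,4) − T(3,3)| = 0.00040396 < 2e-3

k = 4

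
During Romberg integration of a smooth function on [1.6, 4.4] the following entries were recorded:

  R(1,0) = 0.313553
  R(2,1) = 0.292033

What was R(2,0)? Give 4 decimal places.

0.2974

From R(2,1) = (4·R(2,0) − R(1,0))/3, solve for R(2,0):
4·R(2,0) = 3·0.292033 + 0.313553 = 1.189652
R(2,0) = 0.297413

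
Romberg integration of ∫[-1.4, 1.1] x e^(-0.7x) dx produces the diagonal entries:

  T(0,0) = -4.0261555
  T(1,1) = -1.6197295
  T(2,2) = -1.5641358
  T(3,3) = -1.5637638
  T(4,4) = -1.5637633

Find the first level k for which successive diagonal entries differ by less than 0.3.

|T(1,1) − T(0,0)| = 2.4064260 ≥ 0.3
|T(2,2) − T(1,1)| = 0.0555937 < 0.3

k = 2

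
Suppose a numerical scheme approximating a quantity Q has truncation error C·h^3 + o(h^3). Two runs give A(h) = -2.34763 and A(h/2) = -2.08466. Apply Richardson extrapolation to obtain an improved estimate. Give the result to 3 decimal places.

-2.047

The leading error scales as h^3; refining by a factor of 2 reduces it by 2^3 = 8.
Extrapolated value = (8·A(h/2) − A(h)) / (8 − 1)
= (8·(-2.08466) − (-2.34763)) / 7
= -14.32965 / 7 = -2.04709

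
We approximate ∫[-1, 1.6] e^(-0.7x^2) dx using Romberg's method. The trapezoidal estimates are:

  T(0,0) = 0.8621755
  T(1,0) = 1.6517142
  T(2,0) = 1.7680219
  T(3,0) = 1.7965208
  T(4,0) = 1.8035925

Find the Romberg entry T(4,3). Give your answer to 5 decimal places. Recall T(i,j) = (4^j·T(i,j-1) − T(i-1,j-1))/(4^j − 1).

1.80594

Richardson extrapolation on the trapezoidal column (denominator 4−1=3):
T(2,1) = 1.7680219 + (1.7680219 − 1.6517142)/3 = 1.8067911
T(3,1) = (4·1.7965208 − 1.7680219) / 3 = 1.8060204
T(4,1) = (4·1.8035925 − 1.7965208) / 3 = 1.8059497
T(3,2) = (16·1.8060204 − 1.8067911) / 15 = 1.8059690
T(4,2) = 1.8059497 + (1.8059497 − 1.8060204)/15 = 1.8059450
T(4,3) = (64·1.8059450 − 1.8059690) / 63 = 1.8059446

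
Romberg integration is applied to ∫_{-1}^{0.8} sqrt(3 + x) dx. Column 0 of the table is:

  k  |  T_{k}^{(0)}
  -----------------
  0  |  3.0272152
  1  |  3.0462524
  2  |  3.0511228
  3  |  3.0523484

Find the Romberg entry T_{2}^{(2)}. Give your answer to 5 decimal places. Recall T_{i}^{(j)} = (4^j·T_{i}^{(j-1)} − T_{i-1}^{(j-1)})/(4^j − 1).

Richardson extrapolation on the trapezoidal column (denominator 4−1=3):
T_{1}^{(1)} = (4·3.0462524 − 3.0272152) / 3 = 3.0525981
T_{2}^{(1)} = (4·3.0511228 − 3.0462524) / 3 = 3.0527463
T_{2}^{(2)} = 3.0527463 + (3.0527463 − 3.0525981)/15 = 3.0527562

3.05276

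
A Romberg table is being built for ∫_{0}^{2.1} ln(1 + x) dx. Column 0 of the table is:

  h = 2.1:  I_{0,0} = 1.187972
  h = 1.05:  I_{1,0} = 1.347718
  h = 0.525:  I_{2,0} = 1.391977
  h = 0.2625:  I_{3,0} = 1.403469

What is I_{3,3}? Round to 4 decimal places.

1.4073

Richardson extrapolation on the trapezoidal column (denominator 4−1=3):
I_{1,1} = 1.347718 + (1.347718 − 1.187972)/3 = 1.400967
I_{2,1} = (4·1.391977 − 1.347718) / 3 = 1.406730
I_{3,1} = 1.403469 + (1.403469 − 1.391977)/3 = 1.407300
I_{2,2} = 1.406730 + (1.406730 − 1.400967)/15 = 1.407114
I_{3,2} = (16·1.407300 − 1.406730) / 15 = 1.407338
I_{3,3} = 1.407338 + (1.407338 − 1.407114)/63 = 1.407342
(Column j=1 coincides with Simpson's rule on the same nodes.)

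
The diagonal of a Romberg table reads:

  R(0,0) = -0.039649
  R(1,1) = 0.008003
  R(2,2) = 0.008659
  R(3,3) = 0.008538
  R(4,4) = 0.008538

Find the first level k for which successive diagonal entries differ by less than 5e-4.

k = 3

|R(1,1) − R(0,0)| = 0.047652 ≥ 5e-4
|R(2,2) − R(1,1)| = 0.000656 ≥ 5e-4
|R(3,3) − R(2,2)| = 0.000121 < 5e-4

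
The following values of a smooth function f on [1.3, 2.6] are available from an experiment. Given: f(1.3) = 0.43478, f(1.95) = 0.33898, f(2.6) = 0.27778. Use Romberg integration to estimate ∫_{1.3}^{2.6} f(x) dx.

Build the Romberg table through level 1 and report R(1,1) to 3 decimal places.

0.448

R(0,0) (trapezoid, 1 panel, h=1.3000): 0.46316
R(1,0) (trapezoid, 2 panels, h=0.6500): 0.45192
R(1,1) = 0.45192 + (0.45192 − 0.46316)/3 = 0.44817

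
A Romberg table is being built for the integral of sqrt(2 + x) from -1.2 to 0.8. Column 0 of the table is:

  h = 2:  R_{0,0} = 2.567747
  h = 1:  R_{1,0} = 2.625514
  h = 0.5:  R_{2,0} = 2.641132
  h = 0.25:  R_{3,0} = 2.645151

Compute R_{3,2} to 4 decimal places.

Richardson extrapolation on the trapezoidal column (denominator 4−1=3):
R_{2,1} = 2.641132 + (2.641132 − 2.625514)/3 = 2.646338
R_{3,1} = (4·2.645151 − 2.641132) / 3 = 2.646491
R_{3,2} = 2.646491 + (2.646491 − 2.646338)/15 = 2.646501

2.6465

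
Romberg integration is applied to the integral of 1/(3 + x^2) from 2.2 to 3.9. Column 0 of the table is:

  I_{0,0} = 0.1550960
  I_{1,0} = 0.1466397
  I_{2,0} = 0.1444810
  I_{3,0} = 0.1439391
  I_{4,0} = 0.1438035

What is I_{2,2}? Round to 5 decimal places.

0.14376

Richardson extrapolation on the trapezoidal column (denominator 4−1=3):
I_{1,1} = (4·0.1466397 − 0.1550960) / 3 = 0.1438209
I_{2,1} = 0.1444810 + (0.1444810 − 0.1466397)/3 = 0.1437614
I_{2,2} = (16·0.1437614 − 0.1438209) / 15 = 0.1437574
(Column j=1 coincides with Simpson's rule on the same nodes.)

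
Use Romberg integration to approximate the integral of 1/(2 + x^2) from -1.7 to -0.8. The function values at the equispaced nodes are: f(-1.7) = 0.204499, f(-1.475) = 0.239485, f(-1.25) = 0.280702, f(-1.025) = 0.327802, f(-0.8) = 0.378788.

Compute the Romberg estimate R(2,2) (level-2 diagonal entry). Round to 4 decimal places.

0.2560

R(0,0) (trapezoid, 1 panel, h=0.9000): 0.262479
R(1,0) (trapezoid, 2 panels, h=0.4500): 0.257555
R(2,0) (trapezoid, 4 panels, h=0.2250): 0.256417
R(1,1) = 0.257555 + (0.257555 − 0.262479)/3 = 0.255914
R(2,1) = 0.256417 + (0.256417 − 0.257555)/3 = 0.256038
R(2,2) = 0.256038 + (0.256038 − 0.255914)/15 = 0.256046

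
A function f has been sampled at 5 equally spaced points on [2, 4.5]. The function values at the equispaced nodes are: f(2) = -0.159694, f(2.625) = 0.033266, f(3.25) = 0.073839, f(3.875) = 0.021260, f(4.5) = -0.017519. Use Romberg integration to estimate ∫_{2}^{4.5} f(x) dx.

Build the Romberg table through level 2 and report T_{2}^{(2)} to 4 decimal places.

T_{0}^{(0)} (trapezoid, 1 panel, h=2.5000): -0.221516
T_{1}^{(0)} (trapezoid, 2 panels, h=1.2500): -0.018459
T_{2}^{(0)} (trapezoid, 4 panels, h=0.6250): 0.024849
T_{1}^{(1)} = -0.018459 + (-0.018459 − (-0.221516))/3 = 0.049227
T_{2}^{(1)} = 0.024849 + (0.024849 − (-0.018459))/3 = 0.039285
T_{2}^{(2)} = 0.039285 + (0.039285 − 0.049227)/15 = 0.038622

0.0386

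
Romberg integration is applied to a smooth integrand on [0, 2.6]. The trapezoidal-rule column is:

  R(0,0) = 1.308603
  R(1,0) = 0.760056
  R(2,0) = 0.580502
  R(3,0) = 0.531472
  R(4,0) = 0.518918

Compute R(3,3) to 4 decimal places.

R(1,1) = (4·0.760056 − 1.308603) / 3 = 0.577207
R(2,1) = 0.580502 + (0.580502 − 0.760056)/3 = 0.520651
R(3,1) = (4·0.531472 − 0.580502) / 3 = 0.515129
R(2,2) = (16·0.520651 − 0.577207) / 15 = 0.516881
R(3,2) = (16·0.515129 − 0.520651) / 15 = 0.514761
R(3,3) = 0.514761 + (0.514761 − 0.516881)/63 = 0.514727

0.5147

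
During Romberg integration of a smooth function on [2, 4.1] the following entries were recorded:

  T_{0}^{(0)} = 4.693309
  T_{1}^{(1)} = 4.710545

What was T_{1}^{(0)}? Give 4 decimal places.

4.7062

From T_{1}^{(1)} = (4·T_{1}^{(0)} − T_{0}^{(0)})/3, solve for T_{1}^{(0)}:
4·T_{1}^{(0)} = 3·4.710545 + 4.693309 = 18.824944
T_{1}^{(0)} = 4.706236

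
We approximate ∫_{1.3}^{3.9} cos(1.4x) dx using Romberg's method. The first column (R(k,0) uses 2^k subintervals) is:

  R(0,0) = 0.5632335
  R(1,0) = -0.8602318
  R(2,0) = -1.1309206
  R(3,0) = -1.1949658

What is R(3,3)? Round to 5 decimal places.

-1.21603

Richardson extrapolation on the trapezoidal column (denominator 4−1=3):
R(1,1) = (4·(-0.8602318) − 0.5632335) / 3 = -1.3347202
R(2,1) = -1.1309206 + (-1.1309206 − (-0.8602318))/3 = -1.2211502
R(3,1) = -1.1949658 + (-1.1949658 − (-1.1309206))/3 = -1.2163142
R(2,2) = -1.2211502 + (-1.2211502 − (-1.3347202))/15 = -1.2135789
R(3,2) = (16·(-1.2163142) − (-1.2211502)) / 15 = -1.2159918
R(3,3) = -1.2159918 + (-1.2159918 − (-1.2135789))/63 = -1.2160301
(Column j=1 coincides with Simpson's rule on the same nodes.)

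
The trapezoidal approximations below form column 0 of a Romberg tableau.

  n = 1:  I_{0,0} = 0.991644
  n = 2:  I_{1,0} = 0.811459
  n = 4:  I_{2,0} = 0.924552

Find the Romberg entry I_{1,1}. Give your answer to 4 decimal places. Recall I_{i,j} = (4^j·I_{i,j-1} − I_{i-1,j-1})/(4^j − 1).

0.7514

Richardson extrapolation on the trapezoidal column (denominator 4−1=3):
I_{1,1} = 0.811459 + (0.811459 − 0.991644)/3 = 0.751397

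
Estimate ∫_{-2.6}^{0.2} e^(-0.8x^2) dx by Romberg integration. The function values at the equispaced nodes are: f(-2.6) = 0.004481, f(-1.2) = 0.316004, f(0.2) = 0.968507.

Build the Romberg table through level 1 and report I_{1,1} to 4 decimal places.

I_{0,0} (trapezoid, 1 panel, h=2.8000): 1.362183
I_{1,0} (trapezoid, 2 panels, h=1.4000): 1.123497
I_{1,1} = 1.123497 + (1.123497 − 1.362183)/3 = 1.043935

1.0439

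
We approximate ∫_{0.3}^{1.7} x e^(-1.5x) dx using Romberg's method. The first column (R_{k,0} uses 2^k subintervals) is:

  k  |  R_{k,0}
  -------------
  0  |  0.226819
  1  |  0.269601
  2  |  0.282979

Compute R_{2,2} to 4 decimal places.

0.2877

Richardson extrapolation on the trapezoidal column (denominator 4−1=3):
R_{1,1} = (4·0.269601 − 0.226819) / 3 = 0.283862
R_{2,1} = 0.282979 + (0.282979 − 0.269601)/3 = 0.287438
R_{2,2} = 0.287438 + (0.287438 − 0.283862)/15 = 0.287676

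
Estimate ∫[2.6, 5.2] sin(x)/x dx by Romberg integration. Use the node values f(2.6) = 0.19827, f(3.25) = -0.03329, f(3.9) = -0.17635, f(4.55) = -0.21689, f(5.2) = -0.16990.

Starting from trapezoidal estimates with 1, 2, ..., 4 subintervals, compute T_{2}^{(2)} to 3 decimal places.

-0.287

T_{0}^{(0)} (trapezoid, 1 panel, h=2.6000): 0.03688
T_{1}^{(0)} (trapezoid, 2 panels, h=1.3000): -0.21081
T_{2}^{(0)} (trapezoid, 4 panels, h=0.6500): -0.26802
T_{1}^{(1)} = -0.21081 + (-0.21081 − 0.03688)/3 = -0.29337
T_{2}^{(1)} = -0.26802 + (-0.26802 − (-0.21081))/3 = -0.28709
T_{2}^{(2)} = -0.28709 + (-0.28709 − (-0.29337))/15 = -0.28667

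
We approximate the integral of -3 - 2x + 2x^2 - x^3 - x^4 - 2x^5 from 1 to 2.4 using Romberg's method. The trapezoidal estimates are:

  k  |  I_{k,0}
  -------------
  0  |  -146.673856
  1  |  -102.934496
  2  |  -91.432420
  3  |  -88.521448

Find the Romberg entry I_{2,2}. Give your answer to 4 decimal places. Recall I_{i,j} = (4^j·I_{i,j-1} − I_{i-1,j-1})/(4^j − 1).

-87.5480

Richardson extrapolation on the trapezoidal column (denominator 4−1=3):
I_{1,1} = -102.934496 + (-102.934496 − (-146.673856))/3 = -88.354709
I_{2,1} = (4·(-91.432420) − (-102.934496)) / 3 = -87.598395
I_{2,2} = -87.598395 + (-87.598395 − (-88.354709))/15 = -87.547974
(Column j=1 coincides with Simpson's rule on the same nodes.)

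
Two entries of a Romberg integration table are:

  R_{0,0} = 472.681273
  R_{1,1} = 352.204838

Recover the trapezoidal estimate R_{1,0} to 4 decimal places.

From R_{1,1} = (4·R_{1,0} − R_{0,0})/3, solve for R_{1,0}:
4·R_{1,0} = 3·352.204838 + 472.681273 = 1529.295787
R_{1,0} = 382.323947

382.3239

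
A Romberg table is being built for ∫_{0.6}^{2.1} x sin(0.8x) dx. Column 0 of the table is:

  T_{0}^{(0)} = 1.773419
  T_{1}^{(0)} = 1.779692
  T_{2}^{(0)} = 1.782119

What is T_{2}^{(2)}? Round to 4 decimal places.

Richardson extrapolation on the trapezoidal column (denominator 4−1=3):
T_{1}^{(1)} = 1.779692 + (1.779692 − 1.773419)/3 = 1.781783
T_{2}^{(1)} = 1.782119 + (1.782119 − 1.779692)/3 = 1.782928
T_{2}^{(2)} = 1.782928 + (1.782928 − 1.781783)/15 = 1.783004

1.7830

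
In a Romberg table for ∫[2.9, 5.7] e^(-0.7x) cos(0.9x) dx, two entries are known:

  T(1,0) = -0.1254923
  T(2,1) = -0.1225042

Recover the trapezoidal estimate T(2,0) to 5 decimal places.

From T(2,1) = (4·T(2,0) − T(1,0))/3, solve for T(2,0):
4·T(2,0) = 3·(-0.1225042) + (-0.1254923) = -0.4930049
T(2,0) = -0.1232512

-0.12325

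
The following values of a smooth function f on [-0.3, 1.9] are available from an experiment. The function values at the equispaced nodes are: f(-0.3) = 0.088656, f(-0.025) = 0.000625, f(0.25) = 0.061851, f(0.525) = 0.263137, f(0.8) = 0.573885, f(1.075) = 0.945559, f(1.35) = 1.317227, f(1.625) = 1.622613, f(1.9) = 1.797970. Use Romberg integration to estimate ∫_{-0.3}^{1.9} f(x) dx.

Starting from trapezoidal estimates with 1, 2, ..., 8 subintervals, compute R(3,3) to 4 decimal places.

R(0,0) (trapezoid, 1 panel, h=2.2000): 2.075289
R(1,0) (trapezoid, 2 panels, h=1.1000): 1.668918
R(2,0) (trapezoid, 4 panels, h=0.5500): 1.592952
R(3,0) (trapezoid, 8 panels, h=0.2750): 1.575258
R(1,1) = 1.668918 + (1.668918 − 2.075289)/3 = 1.533461
R(2,1) = 1.592952 + (1.592952 − 1.668918)/3 = 1.567630
R(3,1) = 1.575258 + (1.575258 − 1.592952)/3 = 1.569360
R(2,2) = 1.567630 + (1.567630 − 1.533461)/15 = 1.569908
R(3,2) = 1.569360 + (1.569360 − 1.567630)/15 = 1.569475
R(3,3) = 1.569475 + (1.569475 − 1.569908)/63 = 1.569468

1.5695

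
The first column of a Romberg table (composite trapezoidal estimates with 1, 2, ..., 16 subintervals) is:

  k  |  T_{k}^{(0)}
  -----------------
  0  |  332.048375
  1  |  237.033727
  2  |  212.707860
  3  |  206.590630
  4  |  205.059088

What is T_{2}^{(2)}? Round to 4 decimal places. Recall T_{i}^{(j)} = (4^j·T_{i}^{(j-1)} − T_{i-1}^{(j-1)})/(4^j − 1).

204.5484

Richardson extrapolation on the trapezoidal column (denominator 4−1=3):
T_{1}^{(1)} = (4·237.033727 − 332.048375) / 3 = 205.362178
T_{2}^{(1)} = 212.707860 + (212.707860 − 237.033727)/3 = 204.599238
T_{2}^{(2)} = 204.599238 + (204.599238 − 205.362178)/15 = 204.548375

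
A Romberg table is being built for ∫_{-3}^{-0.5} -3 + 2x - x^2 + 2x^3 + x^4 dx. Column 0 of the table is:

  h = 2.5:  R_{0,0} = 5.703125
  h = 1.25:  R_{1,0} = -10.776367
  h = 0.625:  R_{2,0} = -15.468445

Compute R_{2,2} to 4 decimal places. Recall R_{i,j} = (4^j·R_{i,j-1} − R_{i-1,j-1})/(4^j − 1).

-17.0833

Richardson extrapolation on the trapezoidal column (denominator 4−1=3):
R_{1,1} = -10.776367 + (-10.776367 − 5.703125)/3 = -16.269531
R_{2,1} = -15.468445 + (-15.468445 − (-10.776367))/3 = -17.032471
R_{2,2} = (16·(-17.032471) − (-16.269531)) / 15 = -17.083334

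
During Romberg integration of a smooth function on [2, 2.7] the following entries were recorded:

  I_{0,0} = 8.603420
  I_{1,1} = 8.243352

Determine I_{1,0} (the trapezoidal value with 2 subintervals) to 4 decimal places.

8.3334

From I_{1,1} = (4·I_{1,0} − I_{0,0})/3, solve for I_{1,0}:
4·I_{1,0} = 3·8.243352 + 8.603420 = 33.333476
I_{1,0} = 8.333369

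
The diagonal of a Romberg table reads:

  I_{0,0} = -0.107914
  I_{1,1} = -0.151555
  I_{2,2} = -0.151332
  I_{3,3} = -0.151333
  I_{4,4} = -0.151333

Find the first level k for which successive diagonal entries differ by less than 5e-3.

|I_{1,1} − I_{0,0}| = 0.043641 ≥ 5e-3
|I_{2,2} − I_{1,1}| = 0.000223 < 5e-3

k = 2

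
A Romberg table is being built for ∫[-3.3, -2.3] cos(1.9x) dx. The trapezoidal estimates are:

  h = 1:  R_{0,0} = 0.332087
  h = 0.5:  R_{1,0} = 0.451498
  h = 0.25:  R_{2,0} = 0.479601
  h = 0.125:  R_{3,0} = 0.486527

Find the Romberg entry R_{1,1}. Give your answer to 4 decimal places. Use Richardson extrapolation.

0.4913

Richardson extrapolation on the trapezoidal column (denominator 4−1=3):
R_{1,1} = 0.451498 + (0.451498 − 0.332087)/3 = 0.491302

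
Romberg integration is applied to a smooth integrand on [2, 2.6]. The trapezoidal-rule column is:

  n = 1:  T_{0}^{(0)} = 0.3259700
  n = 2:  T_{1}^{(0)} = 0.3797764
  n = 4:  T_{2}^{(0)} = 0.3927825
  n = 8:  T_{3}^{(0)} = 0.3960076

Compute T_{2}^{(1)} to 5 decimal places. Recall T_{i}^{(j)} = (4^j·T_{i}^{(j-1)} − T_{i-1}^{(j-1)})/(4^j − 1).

0.39712

Richardson extrapolation on the trapezoidal column (denominator 4−1=3):
T_{2}^{(1)} = 0.3927825 + (0.3927825 − 0.3797764)/3 = 0.3971179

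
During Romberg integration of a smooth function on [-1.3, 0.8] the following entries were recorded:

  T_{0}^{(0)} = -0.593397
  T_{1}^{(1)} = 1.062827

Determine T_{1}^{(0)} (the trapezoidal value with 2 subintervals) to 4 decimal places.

From T_{1}^{(1)} = (4·T_{1}^{(0)} − T_{0}^{(0)})/3, solve for T_{1}^{(0)}:
4·T_{1}^{(0)} = 3·1.062827 + (-0.593397) = 2.595084
T_{1}^{(0)} = 0.648771

0.6488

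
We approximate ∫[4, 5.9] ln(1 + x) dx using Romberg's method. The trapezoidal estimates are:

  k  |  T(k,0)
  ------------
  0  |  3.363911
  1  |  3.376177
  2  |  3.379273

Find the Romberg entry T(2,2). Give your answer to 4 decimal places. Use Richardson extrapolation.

Richardson extrapolation on the trapezoidal column (denominator 4−1=3):
T(1,1) = 3.376177 + (3.376177 − 3.363911)/3 = 3.380266
T(2,1) = (4·3.379273 − 3.376177) / 3 = 3.380305
T(2,2) = 3.380305 + (3.380305 − 3.380266)/15 = 3.380308

3.3803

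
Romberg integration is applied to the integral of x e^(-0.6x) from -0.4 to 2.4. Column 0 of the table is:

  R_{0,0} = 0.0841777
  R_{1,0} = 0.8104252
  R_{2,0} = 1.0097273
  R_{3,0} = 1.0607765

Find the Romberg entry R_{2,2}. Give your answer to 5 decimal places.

R_{1,1} = (4·0.8104252 − 0.0841777) / 3 = 1.0525077
R_{2,1} = (4·1.0097273 − 0.8104252) / 3 = 1.0761613
R_{2,2} = 1.0761613 + (1.0761613 − 1.0525077)/15 = 1.0777382
(Column j=1 coincides with Simpson's rule on the same nodes.)

1.07774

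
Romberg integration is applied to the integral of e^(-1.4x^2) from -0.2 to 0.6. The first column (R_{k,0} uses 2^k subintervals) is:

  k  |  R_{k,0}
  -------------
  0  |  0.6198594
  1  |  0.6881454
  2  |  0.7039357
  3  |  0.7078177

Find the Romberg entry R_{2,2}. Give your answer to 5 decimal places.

Richardson extrapolation on the trapezoidal column (denominator 4−1=3):
R_{1,1} = (4·0.6881454 − 0.6198594) / 3 = 0.7109074
R_{2,1} = (4·0.7039357 − 0.6881454) / 3 = 0.7091991
R_{2,2} = 0.7091991 + (0.7091991 − 0.7109074)/15 = 0.7090852

0.70909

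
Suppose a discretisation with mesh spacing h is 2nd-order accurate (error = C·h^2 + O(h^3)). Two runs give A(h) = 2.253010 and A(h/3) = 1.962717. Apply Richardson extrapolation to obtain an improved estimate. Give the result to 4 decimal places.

The leading error scales as h^2; refining by a factor of 3 reduces it by 3^2 = 9.
Extrapolated value = (9·A(h/3) − A(h)) / (9 − 1)
= (9·1.962717 − 2.253010) / 8
= 15.411443 / 8 = 1.926430

1.9264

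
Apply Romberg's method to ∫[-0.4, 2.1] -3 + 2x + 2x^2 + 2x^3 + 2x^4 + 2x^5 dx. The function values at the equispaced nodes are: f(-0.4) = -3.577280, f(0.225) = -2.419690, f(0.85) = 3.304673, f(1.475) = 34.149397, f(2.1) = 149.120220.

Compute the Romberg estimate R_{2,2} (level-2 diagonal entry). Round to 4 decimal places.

R_{0,0} (trapezoid, 1 panel, h=2.5000): 181.928675
R_{1,0} (trapezoid, 2 panels, h=1.2500): 95.095179
R_{2,0} (trapezoid, 4 panels, h=0.6250): 67.378656
R_{1,1} = 95.095179 + (95.095179 − 181.928675)/3 = 66.150680
R_{2,1} = 67.378656 + (67.378656 − 95.095179)/3 = 58.139815
R_{2,2} = 58.139815 + (58.139815 − 66.150680)/15 = 57.605757

57.6058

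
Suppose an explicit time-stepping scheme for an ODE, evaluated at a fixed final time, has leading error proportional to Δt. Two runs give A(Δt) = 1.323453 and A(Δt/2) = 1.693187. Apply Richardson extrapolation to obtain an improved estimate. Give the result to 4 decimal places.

The leading error scales as Δt; refining by a factor of 2 reduces it by 2^1 = 2.
Extrapolated value = (2·A(Δt/2) − A(Δt)) / (2 − 1)
= (2·1.693187 − 1.323453) / 1
= 2.062921 / 1 = 2.062921

2.0629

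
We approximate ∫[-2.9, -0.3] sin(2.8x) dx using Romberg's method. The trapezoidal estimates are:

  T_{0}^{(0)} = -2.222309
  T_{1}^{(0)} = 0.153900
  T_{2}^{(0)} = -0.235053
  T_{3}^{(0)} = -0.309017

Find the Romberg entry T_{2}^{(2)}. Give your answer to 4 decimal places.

-0.4521

Richardson extrapolation on the trapezoidal column (denominator 4−1=3):
T_{1}^{(1)} = (4·0.153900 − (-2.222309)) / 3 = 0.945970
T_{2}^{(1)} = (4·(-0.235053) − 0.153900) / 3 = -0.364704
T_{2}^{(2)} = -0.364704 + (-0.364704 − 0.945970)/15 = -0.452082
(Column j=1 coincides with Simpson's rule on the same nodes.)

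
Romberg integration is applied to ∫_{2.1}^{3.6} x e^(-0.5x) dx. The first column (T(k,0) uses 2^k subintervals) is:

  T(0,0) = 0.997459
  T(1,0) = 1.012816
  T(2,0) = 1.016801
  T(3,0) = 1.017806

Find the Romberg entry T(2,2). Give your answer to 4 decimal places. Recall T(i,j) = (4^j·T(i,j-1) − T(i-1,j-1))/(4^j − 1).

Richardson extrapolation on the trapezoidal column (denominator 4−1=3):
T(1,1) = (4·1.012816 − 0.997459) / 3 = 1.017935
T(2,1) = (4·1.016801 − 1.012816) / 3 = 1.018129
T(2,2) = 1.018129 + (1.018129 − 1.017935)/15 = 1.018142

1.0181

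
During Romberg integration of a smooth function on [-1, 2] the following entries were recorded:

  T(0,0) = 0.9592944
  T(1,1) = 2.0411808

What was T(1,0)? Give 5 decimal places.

1.77071

From T(1,1) = (4·T(1,0) − T(0,0))/3, solve for T(1,0):
4·T(1,0) = 3·2.0411808 + 0.9592944 = 7.0828368
T(1,0) = 1.7707092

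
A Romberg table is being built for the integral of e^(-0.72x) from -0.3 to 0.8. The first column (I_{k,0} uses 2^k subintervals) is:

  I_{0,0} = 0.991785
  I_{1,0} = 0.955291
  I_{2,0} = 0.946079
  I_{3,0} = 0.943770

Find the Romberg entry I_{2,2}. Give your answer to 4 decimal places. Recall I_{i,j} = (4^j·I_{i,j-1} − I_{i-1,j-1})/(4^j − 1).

0.9430

Richardson extrapolation on the trapezoidal column (denominator 4−1=3):
I_{1,1} = 0.955291 + (0.955291 − 0.991785)/3 = 0.943126
I_{2,1} = (4·0.946079 − 0.955291) / 3 = 0.943008
I_{2,2} = 0.943008 + (0.943008 − 0.943126)/15 = 0.943000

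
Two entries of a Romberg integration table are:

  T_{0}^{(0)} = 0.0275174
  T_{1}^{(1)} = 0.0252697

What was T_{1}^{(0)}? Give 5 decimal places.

0.02583

From T_{1}^{(1)} = (4·T_{1}^{(0)} − T_{0}^{(0)})/3, solve for T_{1}^{(0)}:
4·T_{1}^{(0)} = 3·0.0252697 + 0.0275174 = 0.1033265
T_{1}^{(0)} = 0.0258316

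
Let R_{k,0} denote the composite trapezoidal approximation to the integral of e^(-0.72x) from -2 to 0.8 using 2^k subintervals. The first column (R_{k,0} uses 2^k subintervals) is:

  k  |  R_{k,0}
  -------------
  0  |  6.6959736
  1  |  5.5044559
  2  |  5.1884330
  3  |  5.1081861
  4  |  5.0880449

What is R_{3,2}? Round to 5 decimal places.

5.08133

R_{2,1} = (4·5.1884330 − 5.5044559) / 3 = 5.0830920
R_{3,1} = (4·5.1081861 − 5.1884330) / 3 = 5.0814371
R_{3,2} = 5.0814371 + (5.0814371 − 5.0830920)/15 = 5.0813268
(Column j=1 coincides with Simpson's rule on the same nodes.)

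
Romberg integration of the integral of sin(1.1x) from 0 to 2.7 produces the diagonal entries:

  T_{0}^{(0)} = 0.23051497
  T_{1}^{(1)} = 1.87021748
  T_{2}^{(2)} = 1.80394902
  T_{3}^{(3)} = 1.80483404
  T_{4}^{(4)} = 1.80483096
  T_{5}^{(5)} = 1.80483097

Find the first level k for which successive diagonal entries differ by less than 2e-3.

k = 3

|T_{1}^{(1)} − T_{0}^{(0)}| = 1.63970251 ≥ 2e-3
|T_{2}^{(2)} − T_{1}^{(1)}| = 0.06626846 ≥ 2e-3
|T_{3}^{(3)} − T_{2}^{(2)}| = 0.00088502 < 2e-3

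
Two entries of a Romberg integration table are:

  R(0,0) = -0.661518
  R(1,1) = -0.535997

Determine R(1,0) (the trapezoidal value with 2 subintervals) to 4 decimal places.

-0.5674

From R(1,1) = (4·R(1,0) − R(0,0))/3, solve for R(1,0):
4·R(1,0) = 3·(-0.535997) + (-0.661518) = -2.269509
R(1,0) = -0.567377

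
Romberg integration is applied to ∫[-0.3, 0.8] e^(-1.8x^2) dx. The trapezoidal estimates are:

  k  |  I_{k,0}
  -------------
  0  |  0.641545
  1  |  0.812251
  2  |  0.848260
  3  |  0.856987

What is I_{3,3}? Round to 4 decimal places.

I_{1,1} = (4·0.812251 − 0.641545) / 3 = 0.869153
I_{2,1} = (4·0.848260 − 0.812251) / 3 = 0.860263
I_{3,1} = (4·0.856987 − 0.848260) / 3 = 0.859896
I_{2,2} = 0.860263 + (0.860263 − 0.869153)/15 = 0.859670
I_{3,2} = (16·0.859896 − 0.860263) / 15 = 0.859872
I_{3,3} = (64·0.859872 − 0.859670) / 63 = 0.859875

0.8599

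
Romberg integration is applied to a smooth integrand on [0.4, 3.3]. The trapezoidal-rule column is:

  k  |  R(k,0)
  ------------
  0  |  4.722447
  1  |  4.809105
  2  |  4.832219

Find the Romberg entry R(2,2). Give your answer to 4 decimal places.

Richardson extrapolation on the trapezoidal column (denominator 4−1=3):
R(1,1) = 4.809105 + (4.809105 − 4.722447)/3 = 4.837991
R(2,1) = (4·4.832219 − 4.809105) / 3 = 4.839924
R(2,2) = (16·4.839924 − 4.837991) / 15 = 4.840053

4.8401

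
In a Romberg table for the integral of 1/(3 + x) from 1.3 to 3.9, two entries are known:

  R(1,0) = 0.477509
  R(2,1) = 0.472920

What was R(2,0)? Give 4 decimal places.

0.4741

From R(2,1) = (4·R(2,0) − R(1,0))/3, solve for R(2,0):
4·R(2,0) = 3·0.472920 + 0.477509 = 1.896269
R(2,0) = 0.474067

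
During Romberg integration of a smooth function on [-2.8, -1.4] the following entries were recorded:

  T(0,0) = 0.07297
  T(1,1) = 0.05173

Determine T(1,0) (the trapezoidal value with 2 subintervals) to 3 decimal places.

From T(1,1) = (4·T(1,0) − T(0,0))/3, solve for T(1,0):
4·T(1,0) = 3·0.05173 + 0.07297 = 0.22816
T(1,0) = 0.05704

0.057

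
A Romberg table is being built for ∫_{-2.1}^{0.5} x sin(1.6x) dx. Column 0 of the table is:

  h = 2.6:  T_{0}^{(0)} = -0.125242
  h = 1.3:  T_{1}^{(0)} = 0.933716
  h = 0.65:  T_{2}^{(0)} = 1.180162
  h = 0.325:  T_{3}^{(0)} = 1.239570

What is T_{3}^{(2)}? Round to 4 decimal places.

1.2592

Richardson extrapolation on the trapezoidal column (denominator 4−1=3):
T_{2}^{(1)} = 1.180162 + (1.180162 − 0.933716)/3 = 1.262311
T_{3}^{(1)} = 1.239570 + (1.239570 − 1.180162)/3 = 1.259373
T_{3}^{(2)} = 1.259373 + (1.259373 − 1.262311)/15 = 1.259177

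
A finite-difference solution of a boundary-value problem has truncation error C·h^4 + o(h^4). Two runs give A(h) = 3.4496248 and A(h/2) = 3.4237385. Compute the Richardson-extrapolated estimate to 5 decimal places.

3.42201

Extrapolated value = (16·A(h/2) − A(h)) / (16 − 1)
= (16·3.4237385 − 3.4496248) / 15
= 51.3301912 / 15 = 3.4220127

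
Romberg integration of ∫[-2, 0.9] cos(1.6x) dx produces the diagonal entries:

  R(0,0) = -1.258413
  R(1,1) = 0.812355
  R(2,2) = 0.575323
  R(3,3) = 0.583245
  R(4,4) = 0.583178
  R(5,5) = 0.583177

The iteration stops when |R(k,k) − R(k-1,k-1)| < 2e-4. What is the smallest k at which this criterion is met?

k = 4

|R(1,1) − R(0,0)| = 2.070768 ≥ 2e-4
|R(2,2) − R(1,1)| = 0.237032 ≥ 2e-4
|R(3,3) − R(2,2)| = 0.007922 ≥ 2e-4
|R(4,4) − R(3,3)| = 0.000067 < 2e-4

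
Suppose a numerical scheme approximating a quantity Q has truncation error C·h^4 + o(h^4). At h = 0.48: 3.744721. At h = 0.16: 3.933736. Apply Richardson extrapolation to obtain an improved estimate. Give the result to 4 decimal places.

Extrapolated value = (81·A(h/3) − A(h)) / (81 − 1)
= (81·3.933736 − 3.744721) / 80
= 314.887895 / 80 = 3.936099

3.9361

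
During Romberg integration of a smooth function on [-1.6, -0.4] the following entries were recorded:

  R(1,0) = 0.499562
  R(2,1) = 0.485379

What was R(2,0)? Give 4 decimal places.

0.4889

From R(2,1) = (4·R(2,0) − R(1,0))/3, solve for R(2,0):
4·R(2,0) = 3·0.485379 + 0.499562 = 1.955699
R(2,0) = 0.488925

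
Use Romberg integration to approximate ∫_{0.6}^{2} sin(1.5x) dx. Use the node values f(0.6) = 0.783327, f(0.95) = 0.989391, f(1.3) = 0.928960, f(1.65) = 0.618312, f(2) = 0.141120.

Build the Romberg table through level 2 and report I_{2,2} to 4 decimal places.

1.0743

I_{0,0} (trapezoid, 1 panel, h=1.4000): 0.647113
I_{1,0} (trapezoid, 2 panels, h=0.7000): 0.973828
I_{2,0} (trapezoid, 4 panels, h=0.3500): 1.049610
I_{1,1} = 0.973828 + (0.973828 − 0.647113)/3 = 1.082733
I_{2,1} = 1.049610 + (1.049610 − 0.973828)/3 = 1.074871
I_{2,2} = 1.074871 + (1.074871 − 1.082733)/15 = 1.074347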